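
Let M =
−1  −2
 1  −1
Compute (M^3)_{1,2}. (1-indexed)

−2

M^2 = [[−1, 4], [−2, −1]]
M^3 = [[5, −2], [1, 5]]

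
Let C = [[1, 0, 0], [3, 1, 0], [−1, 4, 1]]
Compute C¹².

[[1, 0, 0], [36, 1, 0], [780, 48, 1]]

C = I + N where N = [[0, 0, 0], [3, 0, 0], [−1, 4, 0]] is strictly lower-triangular, so N³ = 0.
(I + N)¹² = I + 12·N + 66·N² = [[1, 0, 0], [36, 1, 0], [780, 48, 1]].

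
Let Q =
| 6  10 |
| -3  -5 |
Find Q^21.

Q² = Q (a projection; rank 1, trace 1), so Q^21 = Q.

[[6, 10], [-3, -5]]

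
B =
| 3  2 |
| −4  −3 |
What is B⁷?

B² = I (check: tr B = 0 and det B = −1), so B⁷ = B since 7 is odd.

[[3, 2], [−4, −3]]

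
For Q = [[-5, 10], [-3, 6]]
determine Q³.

[[-5, 10], [-3, 6]]

Q² = Q (a projection; rank 1, trace 1), so Q³ = Q.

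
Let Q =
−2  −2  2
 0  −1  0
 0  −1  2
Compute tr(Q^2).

9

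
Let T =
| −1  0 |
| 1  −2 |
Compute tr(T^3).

T^2 = [[1, 0], [−3, 4]]
T^3 = [[−1, 0], [7, −8]]

−9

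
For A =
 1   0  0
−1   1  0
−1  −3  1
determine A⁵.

A = I + N where N = [[0, 0, 0], [−1, 0, 0], [−1, −3, 0]] is strictly lower-triangular, so N³ = 0.
(I + N)⁵ = I + 5·N + 10·N² = [[1, 0, 0], [−5, 1, 0], [25, −15, 1]].

[[1, 0, 0], [−5, 1, 0], [25, −15, 1]]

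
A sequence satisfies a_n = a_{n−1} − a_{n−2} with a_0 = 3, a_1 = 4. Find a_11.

With companion matrix M = [[1, −1], [1, 0]], [a_n, a_{n−1}]ᵀ = M·[a_{n−1}, a_{n−2}]ᵀ, so [a_11, a_10]ᵀ = M¹⁰·[a_1, a_0]ᵀ.
M¹⁰ = [[−1, 1], [−1, 0]], giving [a_11, a_10]ᵀ = [[−1], [−4]].

−1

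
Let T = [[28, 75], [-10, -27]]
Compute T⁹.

tr T = 1 and det T = -6, so the characteristic polynomial is λ² − (1)λ + (-6) with roots -2 and 3.
Eigenvectors give P = [[5, 3], [-2, -1]] with P⁻¹ = [[-1, -3], [2, 5]], and T = P·diag(-2, 3)·P⁻¹.
Then T⁹ = P·diag(-512, 19683)·P⁻¹ = [[-2560, 59049], [1024, -19683]] · [[-1, -3], [2, 5]] = [[120658, 302925], [-40390, -101487]].

[[120658, 302925], [-40390, -101487]]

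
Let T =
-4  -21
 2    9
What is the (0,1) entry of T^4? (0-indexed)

-1365

tr T = 5 and det T = 6, so the characteristic polynomial is λ² − (5)λ + (6) with roots 2 and 3.
Eigenvectors give P = [[7, -3], [-2, 1]] with P⁻¹ = [[1, 3], [2, 7]], and T = P·diag(2, 3)·P⁻¹.
Then T^4 = P·diag(16, 81)·P⁻¹ = [[112, -243], [-32, 81]] · [[1, 3], [2, 7]] = [[-374, -1365], [130, 471]].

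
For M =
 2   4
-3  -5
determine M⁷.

tr M = -3 and det M = 2, so the characteristic polynomial is λ² − (-3)λ + (2) with roots -1 and -2.
Eigenvectors give P = [[4, -1], [-3, 1]] with P⁻¹ = [[1, 1], [3, 4]], and M = P·diag(-1, -2)·P⁻¹.
Then M⁷ = P·diag(-1, -128)·P⁻¹ = [[-4, 128], [3, -128]] · [[1, 1], [3, 4]] = [[380, 508], [-381, -509]].

[[380, 508], [-381, -509]]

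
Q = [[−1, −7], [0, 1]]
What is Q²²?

[[1, 0], [0, 1]]

Q² = I (check: tr Q = 0 and det Q = −1), so Q²² = I since 22 is even.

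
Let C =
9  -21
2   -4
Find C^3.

[[141, -399], [38, -106]]

tr C = 5 and det C = 6, so the characteristic polynomial is λ² − (5)λ + (6) with roots 2 and 3.
Eigenvectors give P = [[-3, 7], [-1, 2]] with P⁻¹ = [[2, -7], [1, -3]], and C = P·diag(2, 3)·P⁻¹.
Then C^3 = P·diag(8, 27)·P⁻¹ = [[-24, 189], [-8, 54]] · [[2, -7], [1, -3]] = [[141, -399], [38, -106]].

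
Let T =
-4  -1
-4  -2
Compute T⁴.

[[544, 168], [672, 208]]

T² = [[20, 6], [24, 8]]
T³ = [[-104, -32], [-128, -40]]
T⁴ = [[544, 168], [672, 208]]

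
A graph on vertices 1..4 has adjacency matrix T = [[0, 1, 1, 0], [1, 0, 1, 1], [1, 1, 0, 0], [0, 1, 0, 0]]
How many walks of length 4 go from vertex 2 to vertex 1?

6

The number of length-4 walks from vertex 2 to vertex 1 is entry (2,1) of T⁴, where T is the adjacency matrix.
T² = [[2, 1, 1, 1], [1, 3, 1, 0], [1, 1, 2, 1], [1, 0, 1, 1]]
T³ = [[2, 4, 3, 1], [4, 2, 4, 3], [3, 4, 2, 1], [1, 3, 1, 0]]
T⁴ = [[7, 6, 6, 4], [6, 11, 6, 2], [6, 6, 7, 4], [4, 2, 4, 3]]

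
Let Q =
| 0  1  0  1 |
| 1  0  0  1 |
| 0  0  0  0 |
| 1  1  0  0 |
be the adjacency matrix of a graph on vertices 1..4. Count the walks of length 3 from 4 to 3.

0

The number of length-3 walks from vertex 4 to vertex 3 is entry (4,3) of Q³, where Q is the adjacency matrix.
Q² = [[2, 1, 0, 1], [1, 2, 0, 1], [0, 0, 0, 0], [1, 1, 0, 2]]
Q³ = [[2, 3, 0, 3], [3, 2, 0, 3], [0, 0, 0, 0], [3, 3, 0, 2]]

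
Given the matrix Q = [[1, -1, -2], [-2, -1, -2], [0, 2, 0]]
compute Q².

[[3, -4, 0], [0, -1, 6], [-4, -2, -4]]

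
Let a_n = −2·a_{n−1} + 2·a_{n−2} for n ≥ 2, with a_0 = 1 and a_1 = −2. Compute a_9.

With companion matrix T = [[−2, 2], [1, 0]], [a_n, a_{n−1}]ᵀ = T·[a_{n−1}, a_{n−2}]ᵀ, so [a_9, a_8]ᵀ = T⁸·[a_1, a_0]ᵀ.
T⁸ = [[2448, −1792], [−896, 656]], giving [a_9, a_8]ᵀ = [[−6688], [2448]].

−6688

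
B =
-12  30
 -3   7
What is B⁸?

[[63306, -189150], [18915, -56489]]

tr B = -5 and det B = 6, so the characteristic polynomial is λ² − (-5)λ + (6) with roots -3 and -2.
Eigenvectors give P = [[-10, 3], [-3, 1]] with P⁻¹ = [[-1, 3], [-3, 10]], and B = P·diag(-3, -2)·P⁻¹.
Then B⁸ = P·diag(6561, 256)·P⁻¹ = [[-65610, 768], [-19683, 256]] · [[-1, 3], [-3, 10]] = [[63306, -189150], [18915, -56489]].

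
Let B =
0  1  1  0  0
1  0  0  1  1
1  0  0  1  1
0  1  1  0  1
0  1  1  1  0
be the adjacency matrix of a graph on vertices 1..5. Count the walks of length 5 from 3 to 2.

26

The number of length-5 walks from vertex 3 to vertex 2 is entry (3,2) of B^5, where B is the adjacency matrix.
B^2 = [[2, 0, 0, 2, 2], [0, 3, 3, 1, 1], [0, 3, 3, 1, 1], [2, 1, 1, 3, 2], [2, 1, 1, 2, 3]]
B^3 = [[0, 6, 6, 2, 2], [6, 2, 2, 7, 7], [6, 2, 2, 7, 7], [2, 7, 7, 4, 5], [2, 7, 7, 5, 4]]
B^4 = [[12, 4, 4, 14, 14], [4, 20, 20, 11, 11], [4, 20, 20, 11, 11], [14, 11, 11, 19, 18], [14, 11, 11, 18, 19]]
B^5 = [[8, 40, 40, 22, 22], [40, 26, 26, 51, 51], [40, 26, 26, 51, 51], [22, 51, 51, 40, 41], [22, 51, 51, 41, 40]]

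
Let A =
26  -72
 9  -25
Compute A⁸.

[[2296, -6120], [765, -2039]]

tr A = 1 and det A = -2, so the characteristic polynomial is λ² − (1)λ + (-2) with roots -1 and 2.
Eigenvectors give P = [[-8, 3], [-3, 1]] with P⁻¹ = [[1, -3], [3, -8]], and A = P·diag(-1, 2)·P⁻¹.
Then A⁸ = P·diag(1, 256)·P⁻¹ = [[-8, 768], [-3, 256]] · [[1, -3], [3, -8]] = [[2296, -6120], [765, -2039]].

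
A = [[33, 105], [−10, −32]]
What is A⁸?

tr A = 1 and det A = −6, so the characteristic polynomial is λ² − (1)λ + (−6) with roots 3 and −2.
Eigenvectors give P = [[−7, −3], [2, 1]] with P⁻¹ = [[−1, −3], [2, 7]], and A = P·diag(3, −2)·P⁻¹.
Then A⁸ = P·diag(6561, 256)·P⁻¹ = [[−45927, −768], [13122, 256]] · [[−1, −3], [2, 7]] = [[44391, 132405], [−12610, −37574]].

[[44391, 132405], [−12610, −37574]]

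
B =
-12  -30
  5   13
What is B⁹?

tr B = 1 and det B = -6, so the characteristic polynomial is λ² − (1)λ + (-6) with roots 3 and -2.
Eigenvectors give P = [[2, 3], [-1, -1]] with P⁻¹ = [[-1, -3], [1, 2]], and B = P·diag(3, -2)·P⁻¹.
Then B⁹ = P·diag(19683, -512)·P⁻¹ = [[39366, -1536], [-19683, 512]] · [[-1, -3], [1, 2]] = [[-40902, -121170], [20195, 60073]].

[[-40902, -121170], [20195, 60073]]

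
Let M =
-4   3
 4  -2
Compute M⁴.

M² = [[28, -18], [-24, 16]]
M³ = [[-184, 120], [160, -104]]
M⁴ = [[1216, -792], [-1056, 688]]

[[1216, -792], [-1056, 688]]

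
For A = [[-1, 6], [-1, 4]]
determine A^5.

tr A = 3 and det A = 2, so the characteristic polynomial is λ² − (3)λ + (2) with roots 1 and 2.
Eigenvectors give P = [[-3, -2], [-1, -1]] with P⁻¹ = [[-1, 2], [1, -3]], and A = P·diag(1, 2)·P⁻¹.
Then A^5 = P·diag(1, 32)·P⁻¹ = [[-3, -64], [-1, -32]] · [[-1, 2], [1, -3]] = [[-61, 186], [-31, 94]].

[[-61, 186], [-31, 94]]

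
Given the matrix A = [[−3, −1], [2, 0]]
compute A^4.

[[31, 15], [−30, −14]]

tr A = −3 and det A = 2, so the characteristic polynomial is λ² − (−3)λ + (2) with roots −2 and −1.
Eigenvectors give P = [[−1, 1], [1, −2]] with P⁻¹ = [[−2, −1], [−1, −1]], and A = P·diag(−2, −1)·P⁻¹.
Then A^4 = P·diag(16, 1)·P⁻¹ = [[−16, 1], [16, −2]] · [[−2, −1], [−1, −1]] = [[31, 15], [−30, −14]].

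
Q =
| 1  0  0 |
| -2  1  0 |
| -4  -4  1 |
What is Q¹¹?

[[1, 0, 0], [-22, 1, 0], [396, -44, 1]]

Q = I + N where N = [[0, 0, 0], [-2, 0, 0], [-4, -4, 0]] is strictly lower-triangular, so N³ = 0.
(I + N)¹¹ = I + 11·N + 55·N² = [[1, 0, 0], [-22, 1, 0], [396, -44, 1]].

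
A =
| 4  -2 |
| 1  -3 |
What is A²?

[[14, -2], [1, 7]]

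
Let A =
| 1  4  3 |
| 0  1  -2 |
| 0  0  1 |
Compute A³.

[[1, 12, -15], [0, 1, -6], [0, 0, 1]]

A = I + N where N = [[0, 4, 3], [0, 0, -2], [0, 0, 0]] is strictly upper-triangular, so N³ = 0.
(I + N)³ = I + 3·N + 3·N² = [[1, 12, -15], [0, 1, -6], [0, 0, 1]].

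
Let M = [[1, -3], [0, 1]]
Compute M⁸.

[[1, -24], [0, 1]]

M = I + N where N = [[0, -3], [0, 0]] is strictly upper-triangular, so N² = 0.
(I + N)⁸ = I + 8·N = [[1, -24], [0, 1]].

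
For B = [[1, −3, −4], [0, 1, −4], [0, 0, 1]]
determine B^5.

[[1, −15, 100], [0, 1, −20], [0, 0, 1]]

B = I + N where N = [[0, −3, −4], [0, 0, −4], [0, 0, 0]] is strictly upper-triangular, so N^3 = 0.
(I + N)^5 = I + 5·N + 10·N^2 = [[1, −15, 100], [0, 1, −20], [0, 0, 1]].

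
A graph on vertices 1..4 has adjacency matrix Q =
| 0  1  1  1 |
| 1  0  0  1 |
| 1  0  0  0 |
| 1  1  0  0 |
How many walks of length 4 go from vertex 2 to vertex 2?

7

The number of length-4 walks from vertex 2 to vertex 2 is entry (2,2) of Q⁴, where Q is the adjacency matrix.
Q² = [[3, 1, 0, 1], [1, 2, 1, 1], [0, 1, 1, 1], [1, 1, 1, 2]]
Q³ = [[2, 4, 3, 4], [4, 2, 1, 3], [3, 1, 0, 1], [4, 3, 1, 2]]
Q⁴ = [[11, 6, 2, 6], [6, 7, 4, 6], [2, 4, 3, 4], [6, 6, 4, 7]]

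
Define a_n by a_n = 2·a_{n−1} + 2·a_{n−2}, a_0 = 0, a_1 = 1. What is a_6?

With companion matrix T = [[2, 2], [1, 0]], [a_n, a_{n−1}]ᵀ = T·[a_{n−1}, a_{n−2}]ᵀ, so [a_6, a_5]ᵀ = T^5·[a_1, a_0]ᵀ.
T^5 = [[120, 88], [44, 32]], giving [a_6, a_5]ᵀ = [[120], [44]].

120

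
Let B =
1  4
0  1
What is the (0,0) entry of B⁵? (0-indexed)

1

B = I + N where N = [[0, 4], [0, 0]] is strictly upper-triangular, so N² = 0.
(I + N)⁵ = I + 5·N = [[1, 20], [0, 1]].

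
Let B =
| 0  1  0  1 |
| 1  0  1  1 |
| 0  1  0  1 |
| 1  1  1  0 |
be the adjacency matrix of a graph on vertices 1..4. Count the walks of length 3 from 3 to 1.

2

The number of length-3 walks from vertex 3 to vertex 1 is entry (3,1) of B^3, where B is the adjacency matrix.
B^2 = [[2, 1, 2, 1], [1, 3, 1, 2], [2, 1, 2, 1], [1, 2, 1, 3]]
B^3 = [[2, 5, 2, 5], [5, 4, 5, 5], [2, 5, 2, 5], [5, 5, 5, 4]]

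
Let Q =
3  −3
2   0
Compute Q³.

[[−9, −9], [6, −18]]

Q² = [[3, −9], [6, −6]]
Q³ = [[−9, −9], [6, −18]]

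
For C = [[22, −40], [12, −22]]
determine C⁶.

[[64, 0], [0, 64]]

tr C = 0 and det C = −4, so the characteristic polynomial is λ² − (0)λ + (−4) with roots 2 and −2.
Eigenvectors give P = [[2, −5], [1, −3]] with P⁻¹ = [[3, −5], [1, −2]], and C = P·diag(2, −2)·P⁻¹.
Then C⁶ = P·diag(64, 64)·P⁻¹ = [[128, −320], [64, −192]] · [[3, −5], [1, −2]] = [[64, 0], [0, 64]].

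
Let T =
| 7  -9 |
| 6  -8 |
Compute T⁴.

tr T = -1 and det T = -2, so the characteristic polynomial is λ² − (-1)λ + (-2) with roots -2 and 1.
Eigenvectors give P = [[1, 3], [1, 2]] with P⁻¹ = [[-2, 3], [1, -1]], and T = P·diag(-2, 1)·P⁻¹.
Then T⁴ = P·diag(16, 1)·P⁻¹ = [[16, 3], [16, 2]] · [[-2, 3], [1, -1]] = [[-29, 45], [-30, 46]].

[[-29, 45], [-30, 46]]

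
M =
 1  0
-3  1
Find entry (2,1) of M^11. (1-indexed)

-33

M = I + N where N = [[0, 0], [-3, 0]] is strictly lower-triangular, so N^2 = 0.
(I + N)^11 = I + 11·N = [[1, 0], [-33, 1]].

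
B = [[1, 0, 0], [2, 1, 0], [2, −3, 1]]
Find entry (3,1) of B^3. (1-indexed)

B = I + N where N = [[0, 0, 0], [2, 0, 0], [2, −3, 0]] is strictly lower-triangular, so N^3 = 0.
(I + N)^3 = I + 3·N + 3·N^2 = [[1, 0, 0], [6, 1, 0], [−12, −9, 1]].

−12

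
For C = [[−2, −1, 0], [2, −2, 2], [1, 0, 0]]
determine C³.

C² = [[2, 4, −2], [−6, 2, −4], [−2, −1, 0]]
C³ = [[2, −10, 8], [12, 2, 4], [2, 4, −2]]

[[2, −10, 8], [12, 2, 4], [2, 4, −2]]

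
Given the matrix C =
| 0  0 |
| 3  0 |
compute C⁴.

C is strictly triangular, hence nilpotent: C² = 0, so C⁴ = 0.

[[0, 0], [0, 0]]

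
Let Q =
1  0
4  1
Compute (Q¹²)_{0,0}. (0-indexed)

Q = I + N where N = [[0, 0], [4, 0]] is strictly lower-triangular, so N² = 0.
(I + N)¹² = I + 12·N = [[1, 0], [48, 1]].

1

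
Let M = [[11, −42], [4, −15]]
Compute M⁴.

[[−479, 1680], [−160, 561]]

tr M = −4 and det M = 3, so the characteristic polynomial is λ² − (−4)λ + (3) with roots −1 and −3.
Eigenvectors give P = [[−7, −3], [−2, −1]] with P⁻¹ = [[−1, 3], [2, −7]], and M = P·diag(−1, −3)·P⁻¹.
Then M⁴ = P·diag(1, 81)·P⁻¹ = [[−7, −243], [−2, −81]] · [[−1, 3], [2, −7]] = [[−479, 1680], [−160, 561]].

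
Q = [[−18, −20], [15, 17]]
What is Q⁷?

tr Q = −1 and det Q = −6, so the characteristic polynomial is λ² − (−1)λ + (−6) with roots −3 and 2.
Eigenvectors give P = [[4, −1], [−3, 1]] with P⁻¹ = [[1, 1], [3, 4]], and Q = P·diag(−3, 2)·P⁻¹.
Then Q⁷ = P·diag(−2187, 128)·P⁻¹ = [[−8748, −128], [6561, 128]] · [[1, 1], [3, 4]] = [[−9132, −9260], [6945, 7073]].

[[−9132, −9260], [6945, 7073]]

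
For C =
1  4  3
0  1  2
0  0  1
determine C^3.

[[1, 12, 33], [0, 1, 6], [0, 0, 1]]

C = I + N where N = [[0, 4, 3], [0, 0, 2], [0, 0, 0]] is strictly upper-triangular, so N^3 = 0.
(I + N)^3 = I + 3·N + 3·N^2 = [[1, 12, 33], [0, 1, 6], [0, 0, 1]].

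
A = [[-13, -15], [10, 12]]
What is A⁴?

[[211, 195], [-130, -114]]

tr A = -1 and det A = -6, so the characteristic polynomial is λ² − (-1)λ + (-6) with roots 2 and -3.
Eigenvectors give P = [[-1, 3], [1, -2]] with P⁻¹ = [[2, 3], [1, 1]], and A = P·diag(2, -3)·P⁻¹.
Then A⁴ = P·diag(16, 81)·P⁻¹ = [[-16, 243], [16, -162]] · [[2, 3], [1, 1]] = [[211, 195], [-130, -114]].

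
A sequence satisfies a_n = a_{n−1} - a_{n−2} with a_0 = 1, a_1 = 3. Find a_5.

With companion matrix Q = [[1, -1], [1, 0]], [a_n, a_{n−1}]ᵀ = Q·[a_{n−1}, a_{n−2}]ᵀ, so [a_5, a_4]ᵀ = Q^4·[a_1, a_0]ᵀ.
Q^4 = [[-1, 1], [-1, 0]], giving [a_5, a_4]ᵀ = [[-2], [-3]].

-2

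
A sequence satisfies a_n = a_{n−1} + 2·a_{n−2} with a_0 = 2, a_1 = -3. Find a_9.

With companion matrix T = [[1, 2], [1, 0]], [a_n, a_{n−1}]ᵀ = T·[a_{n−1}, a_{n−2}]ᵀ, so [a_9, a_8]ᵀ = T⁸·[a_1, a_0]ᵀ.
T⁸ = [[171, 170], [85, 86]], giving [a_9, a_8]ᵀ = [[-173], [-83]].

-173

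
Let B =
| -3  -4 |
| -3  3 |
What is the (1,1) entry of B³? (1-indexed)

B² = [[21, 0], [0, 21]]
B³ = [[-63, -84], [-63, 63]]

-63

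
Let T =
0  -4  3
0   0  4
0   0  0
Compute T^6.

[[0, 0, 0], [0, 0, 0], [0, 0, 0]]

T is strictly triangular, hence nilpotent: T^3 = 0, so T^6 = 0.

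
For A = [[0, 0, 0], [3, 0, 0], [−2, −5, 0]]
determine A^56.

[[0, 0, 0], [0, 0, 0], [0, 0, 0]]

A is strictly triangular, hence nilpotent: A^3 = 0, so A^56 = 0.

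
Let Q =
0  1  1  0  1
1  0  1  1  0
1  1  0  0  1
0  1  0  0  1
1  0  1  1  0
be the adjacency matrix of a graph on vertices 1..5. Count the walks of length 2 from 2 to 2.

3

The number of length-2 walks from vertex 2 to vertex 2 is entry (2,2) of Q^2, where Q is the adjacency matrix.
Q^2 = [[3, 1, 2, 2, 1], [1, 3, 1, 0, 3], [2, 1, 3, 2, 1], [2, 0, 2, 2, 0], [1, 3, 1, 0, 3]]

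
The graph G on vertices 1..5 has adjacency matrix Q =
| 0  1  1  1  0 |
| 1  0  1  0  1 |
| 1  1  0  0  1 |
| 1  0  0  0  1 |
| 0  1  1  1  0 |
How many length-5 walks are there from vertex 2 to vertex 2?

The number of length-5 walks from vertex 2 to vertex 2 is entry (2,2) of Q⁵, where Q is the adjacency matrix.
Q² = [[3, 1, 1, 0, 3], [1, 3, 2, 2, 1], [1, 2, 3, 2, 1], [0, 2, 2, 2, 0], [3, 1, 1, 0, 3]]
Q³ = [[2, 7, 7, 6, 2], [7, 4, 5, 2, 7], [7, 5, 4, 2, 7], [6, 2, 2, 0, 6], [2, 7, 7, 6, 2]]
Q⁴ = [[20, 11, 11, 4, 20], [11, 19, 18, 14, 11], [11, 18, 19, 14, 11], [4, 14, 14, 12, 4], [20, 11, 11, 4, 20]]
Q⁵ = [[26, 51, 51, 40, 26], [51, 40, 41, 22, 51], [51, 41, 40, 22, 51], [40, 22, 22, 8, 40], [26, 51, 51, 40, 26]]

40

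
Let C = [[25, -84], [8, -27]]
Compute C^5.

[[1465, -5124], [488, -1707]]

tr C = -2 and det C = -3, so the characteristic polynomial is λ² − (-2)λ + (-3) with roots -3 and 1.
Eigenvectors give P = [[3, 7], [1, 2]] with P⁻¹ = [[-2, 7], [1, -3]], and C = P·diag(-3, 1)·P⁻¹.
Then C^5 = P·diag(-243, 1)·P⁻¹ = [[-729, 7], [-243, 2]] · [[-2, 7], [1, -3]] = [[1465, -5124], [488, -1707]].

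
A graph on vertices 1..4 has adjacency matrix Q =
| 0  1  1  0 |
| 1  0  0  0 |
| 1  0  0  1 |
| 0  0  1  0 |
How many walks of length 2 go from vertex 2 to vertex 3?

The number of length-2 walks from vertex 2 to vertex 3 is entry (2,3) of Q², where Q is the adjacency matrix.
Q² = [[2, 0, 0, 1], [0, 1, 1, 0], [0, 1, 2, 0], [1, 0, 0, 1]]

1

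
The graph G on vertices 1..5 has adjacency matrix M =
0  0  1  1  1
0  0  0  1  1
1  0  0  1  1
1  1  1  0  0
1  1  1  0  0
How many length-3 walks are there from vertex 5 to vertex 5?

2

The number of length-3 walks from vertex 5 to vertex 5 is entry (5,5) of M³, where M is the adjacency matrix.
M² = [[3, 2, 2, 1, 1], [2, 2, 2, 0, 0], [2, 2, 3, 1, 1], [1, 0, 1, 3, 3], [1, 0, 1, 3, 3]]
M³ = [[4, 2, 5, 7, 7], [2, 0, 2, 6, 6], [5, 2, 4, 7, 7], [7, 6, 7, 2, 2], [7, 6, 7, 2, 2]]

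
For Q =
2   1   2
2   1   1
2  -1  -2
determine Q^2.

[[10, 1, 1], [8, 2, 3], [-2, 3, 7]]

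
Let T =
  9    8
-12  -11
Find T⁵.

tr T = -2 and det T = -3, so the characteristic polynomial is λ² − (-2)λ + (-3) with roots 1 and -3.
Eigenvectors give P = [[1, 2], [-1, -3]] with P⁻¹ = [[3, 2], [-1, -1]], and T = P·diag(1, -3)·P⁻¹.
Then T⁵ = P·diag(1, -243)·P⁻¹ = [[1, -486], [-1, 729]] · [[3, 2], [-1, -1]] = [[489, 488], [-732, -731]].

[[489, 488], [-732, -731]]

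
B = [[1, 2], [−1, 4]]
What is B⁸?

[[−6049, 12610], [−6305, 12866]]

tr B = 5 and det B = 6, so the characteristic polynomial is λ² − (5)λ + (6) with roots 3 and 2.
Eigenvectors give P = [[1, 2], [1, 1]] with P⁻¹ = [[−1, 2], [1, −1]], and B = P·diag(3, 2)·P⁻¹.
Then B⁸ = P·diag(6561, 256)·P⁻¹ = [[6561, 512], [6561, 256]] · [[−1, 2], [1, −1]] = [[−6049, 12610], [−6305, 12866]].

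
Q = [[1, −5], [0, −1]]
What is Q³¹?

Q² = I (check: tr Q = 0 and det Q = −1), so Q³¹ = Q since 31 is odd.

[[1, −5], [0, −1]]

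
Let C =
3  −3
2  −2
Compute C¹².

[[3, −3], [2, −2]]

C² = C (a projection; rank 1, trace 1), so C¹² = C.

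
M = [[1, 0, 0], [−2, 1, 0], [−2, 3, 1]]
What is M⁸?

M = I + N where N = [[0, 0, 0], [−2, 0, 0], [−2, 3, 0]] is strictly lower-triangular, so N³ = 0.
(I + N)⁸ = I + 8·N + 28·N² = [[1, 0, 0], [−16, 1, 0], [−184, 24, 1]].

[[1, 0, 0], [−16, 1, 0], [−184, 24, 1]]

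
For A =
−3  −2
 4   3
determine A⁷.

[[−3, −2], [4, 3]]

A² = I (check: tr A = 0 and det A = −1), so A⁷ = A since 7 is odd.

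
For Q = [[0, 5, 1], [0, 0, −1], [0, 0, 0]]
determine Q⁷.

Q is strictly triangular, hence nilpotent: Q³ = 0, so Q⁷ = 0.

[[0, 0, 0], [0, 0, 0], [0, 0, 0]]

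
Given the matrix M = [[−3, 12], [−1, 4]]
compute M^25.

[[−3, 12], [−1, 4]]

M² = M (a projection; rank 1, trace 1), so M^25 = M.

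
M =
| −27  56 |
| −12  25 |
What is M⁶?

[[5097, −10192], [2184, −4367]]

tr M = −2 and det M = −3, so the characteristic polynomial is λ² − (−2)λ + (−3) with roots −3 and 1.
Eigenvectors give P = [[7, 2], [3, 1]] with P⁻¹ = [[1, −2], [−3, 7]], and M = P·diag(−3, 1)·P⁻¹.
Then M⁶ = P·diag(729, 1)·P⁻¹ = [[5103, 2], [2187, 1]] · [[1, −2], [−3, 7]] = [[5097, −10192], [2184, −4367]].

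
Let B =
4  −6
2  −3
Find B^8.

B² = B (a projection; rank 1, trace 1), so B^8 = B.

[[4, −6], [2, −3]]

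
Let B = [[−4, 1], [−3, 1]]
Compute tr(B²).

11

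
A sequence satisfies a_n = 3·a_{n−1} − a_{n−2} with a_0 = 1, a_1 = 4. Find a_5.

With companion matrix B = [[3, −1], [1, 0]], [a_n, a_{n−1}]ᵀ = B·[a_{n−1}, a_{n−2}]ᵀ, so [a_5, a_4]ᵀ = B^4·[a_1, a_0]ᵀ.
B^4 = [[55, −21], [21, −8]], giving [a_5, a_4]ᵀ = [[199], [76]].

199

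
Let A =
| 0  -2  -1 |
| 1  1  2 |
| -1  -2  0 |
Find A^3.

[[4, 10, 1], [-6, -5, -9], [3, 10, 2]]

A^2 = [[-1, 0, -4], [-1, -5, 1], [-2, 0, -3]]
A^3 = [[4, 10, 1], [-6, -5, -9], [3, 10, 2]]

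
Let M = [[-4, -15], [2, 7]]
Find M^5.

[[-154, -465], [62, 187]]

tr M = 3 and det M = 2, so the characteristic polynomial is λ² − (3)λ + (2) with roots 1 and 2.
Eigenvectors give P = [[3, -5], [-1, 2]] with P⁻¹ = [[2, 5], [1, 3]], and M = P·diag(1, 2)·P⁻¹.
Then M^5 = P·diag(1, 32)·P⁻¹ = [[3, -160], [-1, 64]] · [[2, 5], [1, 3]] = [[-154, -465], [62, 187]].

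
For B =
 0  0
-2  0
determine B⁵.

B is strictly triangular, hence nilpotent: B² = 0, so B⁵ = 0.

[[0, 0], [0, 0]]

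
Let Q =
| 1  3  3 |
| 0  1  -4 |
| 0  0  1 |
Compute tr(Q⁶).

3

Q = I + N where N = [[0, 3, 3], [0, 0, -4], [0, 0, 0]] is strictly upper-triangular, so N³ = 0.
(I + N)⁶ = I + 6·N + 15·N² = [[1, 18, -162], [0, 1, -24], [0, 0, 1]].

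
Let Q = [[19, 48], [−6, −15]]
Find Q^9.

tr Q = 4 and det Q = 3, so the characteristic polynomial is λ² − (4)λ + (3) with roots 3 and 1.
Eigenvectors give P = [[3, −8], [−1, 3]] with P⁻¹ = [[3, 8], [1, 3]], and Q = P·diag(3, 1)·P⁻¹.
Then Q^9 = P·diag(19683, 1)·P⁻¹ = [[59049, −8], [−19683, 3]] · [[3, 8], [1, 3]] = [[177139, 472368], [−59046, −157455]].

[[177139, 472368], [−59046, −157455]]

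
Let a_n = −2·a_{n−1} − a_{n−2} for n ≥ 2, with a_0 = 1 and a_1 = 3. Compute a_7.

With companion matrix C = [[−2, −1], [1, 0]], [a_n, a_{n−1}]ᵀ = C·[a_{n−1}, a_{n−2}]ᵀ, so [a_7, a_6]ᵀ = C⁶·[a_1, a_0]ᵀ.
C⁶ = [[7, 6], [−6, −5]], giving [a_7, a_6]ᵀ = [[27], [−23]].

27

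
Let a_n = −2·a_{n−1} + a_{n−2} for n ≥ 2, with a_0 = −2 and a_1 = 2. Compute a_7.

With companion matrix C = [[−2, 1], [1, 0]], [a_n, a_{n−1}]ᵀ = C·[a_{n−1}, a_{n−2}]ᵀ, so [a_7, a_6]ᵀ = C⁶·[a_1, a_0]ᵀ.
C⁶ = [[169, −70], [−70, 29]], giving [a_7, a_6]ᵀ = [[478], [−198]].

478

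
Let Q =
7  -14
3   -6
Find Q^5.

[[7, -14], [3, -6]]

Q² = Q (a projection; rank 1, trace 1), so Q^5 = Q.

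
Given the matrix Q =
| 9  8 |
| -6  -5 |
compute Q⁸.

tr Q = 4 and det Q = 3, so the characteristic polynomial is λ² − (4)λ + (3) with roots 1 and 3.
Eigenvectors give P = [[1, -4], [-1, 3]] with P⁻¹ = [[-3, -4], [-1, -1]], and Q = P·diag(1, 3)·P⁻¹.
Then Q⁸ = P·diag(1, 6561)·P⁻¹ = [[1, -26244], [-1, 19683]] · [[-3, -4], [-1, -1]] = [[26241, 26240], [-19680, -19679]].

[[26241, 26240], [-19680, -19679]]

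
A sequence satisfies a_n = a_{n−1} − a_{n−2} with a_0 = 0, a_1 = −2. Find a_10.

2

With companion matrix B = [[1, −1], [1, 0]], [a_n, a_{n−1}]ᵀ = B·[a_{n−1}, a_{n−2}]ᵀ, so [a_10, a_9]ᵀ = B⁹·[a_1, a_0]ᵀ.
B⁹ = [[−1, 0], [0, −1]], giving [a_10, a_9]ᵀ = [[2], [0]].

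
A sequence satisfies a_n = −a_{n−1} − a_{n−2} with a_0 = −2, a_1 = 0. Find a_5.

2

With companion matrix B = [[−1, −1], [1, 0]], [a_n, a_{n−1}]ᵀ = B·[a_{n−1}, a_{n−2}]ᵀ, so [a_5, a_4]ᵀ = B⁴·[a_1, a_0]ᵀ.
B⁴ = [[−1, −1], [1, 0]], giving [a_5, a_4]ᵀ = [[2], [0]].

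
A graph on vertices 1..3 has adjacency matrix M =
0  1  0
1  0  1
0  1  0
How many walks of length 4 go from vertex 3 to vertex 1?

The number of length-4 walks from vertex 3 to vertex 1 is entry (3,1) of M⁴, where M is the adjacency matrix.
M² = [[1, 0, 1], [0, 2, 0], [1, 0, 1]]
M³ = [[0, 2, 0], [2, 0, 2], [0, 2, 0]]
M⁴ = [[2, 0, 2], [0, 4, 0], [2, 0, 2]]

2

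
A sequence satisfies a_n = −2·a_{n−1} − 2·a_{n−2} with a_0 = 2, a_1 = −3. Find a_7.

With companion matrix A = [[−2, −2], [1, 0]], [a_n, a_{n−1}]ᵀ = A·[a_{n−1}, a_{n−2}]ᵀ, so [a_7, a_6]ᵀ = A⁶·[a_1, a_0]ᵀ.
A⁶ = [[−8, −16], [8, 8]], giving [a_7, a_6]ᵀ = [[−8], [−8]].

−8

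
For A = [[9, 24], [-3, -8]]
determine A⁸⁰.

[[9, 24], [-3, -8]]

A² = A (a projection; rank 1, trace 1), so A⁸⁰ = A.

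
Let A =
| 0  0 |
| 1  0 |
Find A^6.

[[0, 0], [0, 0]]

A is strictly triangular, hence nilpotent: A^2 = 0, so A^6 = 0.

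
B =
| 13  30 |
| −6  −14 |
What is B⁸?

tr B = −1 and det B = −2, so the characteristic polynomial is λ² − (−1)λ + (−2) with roots −2 and 1.
Eigenvectors give P = [[−2, 5], [1, −2]] with P⁻¹ = [[2, 5], [1, 2]], and B = P·diag(−2, 1)·P⁻¹.
Then B⁸ = P·diag(256, 1)·P⁻¹ = [[−512, 5], [256, −2]] · [[2, 5], [1, 2]] = [[−1019, −2550], [510, 1276]].

[[−1019, −2550], [510, 1276]]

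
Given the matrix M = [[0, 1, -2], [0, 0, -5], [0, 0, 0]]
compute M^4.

[[0, 0, 0], [0, 0, 0], [0, 0, 0]]

M is strictly triangular, hence nilpotent: M^3 = 0, so M^4 = 0.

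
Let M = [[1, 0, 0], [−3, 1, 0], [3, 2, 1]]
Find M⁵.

M = I + N where N = [[0, 0, 0], [−3, 0, 0], [3, 2, 0]] is strictly lower-triangular, so N³ = 0.
(I + N)⁵ = I + 5·N + 10·N² = [[1, 0, 0], [−15, 1, 0], [−45, 10, 1]].

[[1, 0, 0], [−15, 1, 0], [−45, 10, 1]]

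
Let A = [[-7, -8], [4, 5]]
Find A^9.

[[-39367, -39368], [19684, 19685]]

tr A = -2 and det A = -3, so the characteristic polynomial is λ² − (-2)λ + (-3) with roots 1 and -3.
Eigenvectors give P = [[-1, -2], [1, 1]] with P⁻¹ = [[1, 2], [-1, -1]], and A = P·diag(1, -3)·P⁻¹.
Then A^9 = P·diag(1, -19683)·P⁻¹ = [[-1, 39366], [1, -19683]] · [[1, 2], [-1, -1]] = [[-39367, -39368], [19684, 19685]].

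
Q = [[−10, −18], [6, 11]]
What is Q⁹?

[[−1540, −3078], [1026, 2051]]

tr Q = 1 and det Q = −2, so the characteristic polynomial is λ² − (1)λ + (−2) with roots −1 and 2.
Eigenvectors give P = [[−2, −3], [1, 2]] with P⁻¹ = [[−2, −3], [1, 2]], and Q = P·diag(−1, 2)·P⁻¹.
Then Q⁹ = P·diag(−1, 512)·P⁻¹ = [[2, −1536], [−1, 1024]] · [[−2, −3], [1, 2]] = [[−1540, −3078], [1026, 2051]].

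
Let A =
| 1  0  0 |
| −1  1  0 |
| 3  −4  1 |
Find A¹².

[[1, 0, 0], [−12, 1, 0], [300, −48, 1]]

A = I + N where N = [[0, 0, 0], [−1, 0, 0], [3, −4, 0]] is strictly lower-triangular, so N³ = 0.
(I + N)¹² = I + 12·N + 66·N² = [[1, 0, 0], [−12, 1, 0], [300, −48, 1]].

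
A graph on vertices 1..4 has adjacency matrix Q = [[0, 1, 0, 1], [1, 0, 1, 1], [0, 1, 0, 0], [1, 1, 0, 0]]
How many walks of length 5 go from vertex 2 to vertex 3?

The number of length-5 walks from vertex 2 to vertex 3 is entry (2,3) of Q^5, where Q is the adjacency matrix.
Q^2 = [[2, 1, 1, 1], [1, 3, 0, 1], [1, 0, 1, 1], [1, 1, 1, 2]]
Q^3 = [[2, 4, 1, 3], [4, 2, 3, 4], [1, 3, 0, 1], [3, 4, 1, 2]]
Q^4 = [[7, 6, 4, 6], [6, 11, 2, 6], [4, 2, 3, 4], [6, 6, 4, 7]]
Q^5 = [[12, 17, 6, 13], [17, 14, 11, 17], [6, 11, 2, 6], [13, 17, 6, 12]]

11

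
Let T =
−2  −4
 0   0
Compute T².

[[4, 8], [0, 0]]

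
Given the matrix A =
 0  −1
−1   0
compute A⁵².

[[1, 0], [0, 1]]

A² = I (check: tr A = 0 and det A = −1), so A⁵² = I since 52 is even.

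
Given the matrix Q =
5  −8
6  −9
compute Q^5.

tr Q = −4 and det Q = 3, so the characteristic polynomial is λ² − (−4)λ + (3) with roots −3 and −1.
Eigenvectors give P = [[−1, −4], [−1, −3]] with P⁻¹ = [[3, −4], [−1, 1]], and Q = P·diag(−3, −1)·P⁻¹.
Then Q^5 = P·diag(−243, −1)·P⁻¹ = [[243, 4], [243, 3]] · [[3, −4], [−1, 1]] = [[725, −968], [726, −969]].

[[725, −968], [726, −969]]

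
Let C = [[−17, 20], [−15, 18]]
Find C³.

tr C = 1 and det C = −6, so the characteristic polynomial is λ² − (1)λ + (−6) with roots 3 and −2.
Eigenvectors give P = [[−1, −4], [−1, −3]] with P⁻¹ = [[3, −4], [−1, 1]], and C = P·diag(3, −2)·P⁻¹.
Then C³ = P·diag(27, −8)·P⁻¹ = [[−27, 32], [−27, 24]] · [[3, −4], [−1, 1]] = [[−113, 140], [−105, 132]].

[[−113, 140], [−105, 132]]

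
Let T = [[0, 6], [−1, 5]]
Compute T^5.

[[−390, 1266], [−211, 665]]

tr T = 5 and det T = 6, so the characteristic polynomial is λ² − (5)λ + (6) with roots 3 and 2.
Eigenvectors give P = [[−2, 3], [−1, 1]] with P⁻¹ = [[1, −3], [1, −2]], and T = P·diag(3, 2)·P⁻¹.
Then T^5 = P·diag(243, 32)·P⁻¹ = [[−486, 96], [−243, 32]] · [[1, −3], [1, −2]] = [[−390, 1266], [−211, 665]].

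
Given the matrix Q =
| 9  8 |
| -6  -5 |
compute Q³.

[[105, 104], [-78, -77]]

tr Q = 4 and det Q = 3, so the characteristic polynomial is λ² − (4)λ + (3) with roots 1 and 3.
Eigenvectors give P = [[-1, -4], [1, 3]] with P⁻¹ = [[3, 4], [-1, -1]], and Q = P·diag(1, 3)·P⁻¹.
Then Q³ = P·diag(1, 27)·P⁻¹ = [[-1, -108], [1, 81]] · [[3, 4], [-1, -1]] = [[105, 104], [-78, -77]].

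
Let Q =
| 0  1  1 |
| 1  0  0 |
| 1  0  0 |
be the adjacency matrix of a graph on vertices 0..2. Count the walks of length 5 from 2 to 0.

4

The number of length-5 walks from vertex 2 to vertex 0 is entry (2,0) of Q⁵, where Q is the adjacency matrix.
Q² = [[2, 0, 0], [0, 1, 1], [0, 1, 1]]
Q³ = [[0, 2, 2], [2, 0, 0], [2, 0, 0]]
Q⁴ = [[4, 0, 0], [0, 2, 2], [0, 2, 2]]
Q⁵ = [[0, 4, 4], [4, 0, 0], [4, 0, 0]]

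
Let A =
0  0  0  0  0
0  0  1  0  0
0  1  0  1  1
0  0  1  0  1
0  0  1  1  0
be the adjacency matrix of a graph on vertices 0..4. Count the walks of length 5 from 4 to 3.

The number of length-5 walks from vertex 4 to vertex 3 is entry (4,3) of A^5, where A is the adjacency matrix.
A^2 = [[0, 0, 0, 0, 0], [0, 1, 0, 1, 1], [0, 0, 3, 1, 1], [0, 1, 1, 2, 1], [0, 1, 1, 1, 2]]
A^3 = [[0, 0, 0, 0, 0], [0, 0, 3, 1, 1], [0, 3, 2, 4, 4], [0, 1, 4, 2, 3], [0, 1, 4, 3, 2]]
A^4 = [[0, 0, 0, 0, 0], [0, 3, 2, 4, 4], [0, 2, 11, 6, 6], [0, 4, 6, 7, 6], [0, 4, 6, 6, 7]]
A^5 = [[0, 0, 0, 0, 0], [0, 2, 11, 6, 6], [0, 11, 14, 17, 17], [0, 6, 17, 12, 13], [0, 6, 17, 13, 12]]

13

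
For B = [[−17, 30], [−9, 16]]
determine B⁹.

[[−3077, 5130], [−1539, 2566]]

tr B = −1 and det B = −2, so the characteristic polynomial is λ² − (−1)λ + (−2) with roots −2 and 1.
Eigenvectors give P = [[2, −5], [1, −3]] with P⁻¹ = [[3, −5], [1, −2]], and B = P·diag(−2, 1)·P⁻¹.
Then B⁹ = P·diag(−512, 1)·P⁻¹ = [[−1024, −5], [−512, −3]] · [[3, −5], [1, −2]] = [[−3077, 5130], [−1539, 2566]].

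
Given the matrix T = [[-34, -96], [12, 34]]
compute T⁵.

tr T = 0 and det T = -4, so the characteristic polynomial is λ² − (0)λ + (-4) with roots 2 and -2.
Eigenvectors give P = [[-8, -3], [3, 1]] with P⁻¹ = [[1, 3], [-3, -8]], and T = P·diag(2, -2)·P⁻¹.
Then T⁵ = P·diag(32, -32)·P⁻¹ = [[-256, 96], [96, -32]] · [[1, 3], [-3, -8]] = [[-544, -1536], [192, 544]].

[[-544, -1536], [192, 544]]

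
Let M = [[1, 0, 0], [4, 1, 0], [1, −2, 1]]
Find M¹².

M = I + N where N = [[0, 0, 0], [4, 0, 0], [1, −2, 0]] is strictly lower-triangular, so N³ = 0.
(I + N)¹² = I + 12·N + 66·N² = [[1, 0, 0], [48, 1, 0], [−516, −24, 1]].

[[1, 0, 0], [48, 1, 0], [−516, −24, 1]]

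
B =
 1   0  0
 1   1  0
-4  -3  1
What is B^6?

B = I + N where N = [[0, 0, 0], [1, 0, 0], [-4, -3, 0]] is strictly lower-triangular, so N^3 = 0.
(I + N)^6 = I + 6·N + 15·N^2 = [[1, 0, 0], [6, 1, 0], [-69, -18, 1]].

[[1, 0, 0], [6, 1, 0], [-69, -18, 1]]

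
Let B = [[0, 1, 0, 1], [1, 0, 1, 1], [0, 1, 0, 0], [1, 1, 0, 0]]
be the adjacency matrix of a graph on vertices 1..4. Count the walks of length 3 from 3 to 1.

1

The number of length-3 walks from vertex 3 to vertex 1 is entry (3,1) of B³, where B is the adjacency matrix.
B² = [[2, 1, 1, 1], [1, 3, 0, 1], [1, 0, 1, 1], [1, 1, 1, 2]]
B³ = [[2, 4, 1, 3], [4, 2, 3, 4], [1, 3, 0, 1], [3, 4, 1, 2]]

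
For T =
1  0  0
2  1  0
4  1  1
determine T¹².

[[1, 0, 0], [24, 1, 0], [180, 12, 1]]

T = I + N where N = [[0, 0, 0], [2, 0, 0], [4, 1, 0]] is strictly lower-triangular, so N³ = 0.
(I + N)¹² = I + 12·N + 66·N² = [[1, 0, 0], [24, 1, 0], [180, 12, 1]].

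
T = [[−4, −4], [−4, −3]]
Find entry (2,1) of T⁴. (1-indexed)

T² = [[32, 28], [28, 25]]
T³ = [[−240, −212], [−212, −187]]
T⁴ = [[1808, 1596], [1596, 1409]]

1596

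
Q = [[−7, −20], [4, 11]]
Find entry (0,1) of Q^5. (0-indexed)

−2420

tr Q = 4 and det Q = 3, so the characteristic polynomial is λ² − (4)λ + (3) with roots 1 and 3.
Eigenvectors give P = [[5, −2], [−2, 1]] with P⁻¹ = [[1, 2], [2, 5]], and Q = P·diag(1, 3)·P⁻¹.
Then Q^5 = P·diag(1, 243)·P⁻¹ = [[5, −486], [−2, 243]] · [[1, 2], [2, 5]] = [[−967, −2420], [484, 1211]].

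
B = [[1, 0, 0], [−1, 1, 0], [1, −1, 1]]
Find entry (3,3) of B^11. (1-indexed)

B = I + N where N = [[0, 0, 0], [−1, 0, 0], [1, −1, 0]] is strictly lower-triangular, so N^3 = 0.
(I + N)^11 = I + 11·N + 55·N^2 = [[1, 0, 0], [−11, 1, 0], [66, −11, 1]].

1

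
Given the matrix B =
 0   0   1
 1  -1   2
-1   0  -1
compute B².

[[-1, 0, -1], [-3, 1, -3], [1, 0, 0]]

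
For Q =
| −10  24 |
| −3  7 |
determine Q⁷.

tr Q = −3 and det Q = 2, so the characteristic polynomial is λ² − (−3)λ + (2) with roots −1 and −2.
Eigenvectors give P = [[8, −3], [3, −1]] with P⁻¹ = [[−1, 3], [−3, 8]], and Q = P·diag(−1, −2)·P⁻¹.
Then Q⁷ = P·diag(−1, −128)·P⁻¹ = [[−8, 384], [−3, 128]] · [[−1, 3], [−3, 8]] = [[−1144, 3048], [−381, 1015]].

[[−1144, 3048], [−381, 1015]]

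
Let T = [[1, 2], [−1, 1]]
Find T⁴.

[[−7, −8], [4, −7]]

T² = [[−1, 4], [−2, −1]]
T³ = [[−5, 2], [−1, −5]]
T⁴ = [[−7, −8], [4, −7]]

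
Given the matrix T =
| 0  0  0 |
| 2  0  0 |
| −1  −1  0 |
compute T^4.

[[0, 0, 0], [0, 0, 0], [0, 0, 0]]

T is strictly triangular, hence nilpotent: T^3 = 0, so T^4 = 0.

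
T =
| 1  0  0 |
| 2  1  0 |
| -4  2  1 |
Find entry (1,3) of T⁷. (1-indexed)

T = I + N where N = [[0, 0, 0], [2, 0, 0], [-4, 2, 0]] is strictly lower-triangular, so N³ = 0.
(I + N)⁷ = I + 7·N + 21·N² = [[1, 0, 0], [14, 1, 0], [56, 14, 1]].

0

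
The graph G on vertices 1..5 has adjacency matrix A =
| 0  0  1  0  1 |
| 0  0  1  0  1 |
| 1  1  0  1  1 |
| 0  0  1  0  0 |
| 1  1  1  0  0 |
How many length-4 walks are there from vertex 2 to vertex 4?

The number of length-4 walks from vertex 2 to vertex 4 is entry (2,4) of A⁴, where A is the adjacency matrix.
A² = [[2, 2, 1, 1, 1], [2, 2, 1, 1, 1], [1, 1, 4, 0, 2], [1, 1, 0, 1, 1], [1, 1, 2, 1, 3]]
A³ = [[2, 2, 6, 1, 5], [2, 2, 6, 1, 5], [6, 6, 4, 4, 6], [1, 1, 4, 0, 2], [5, 5, 6, 2, 4]]
A⁴ = [[11, 11, 10, 6, 10], [11, 11, 10, 6, 10], [10, 10, 22, 4, 16], [6, 6, 4, 4, 6], [10, 10, 16, 6, 16]]

6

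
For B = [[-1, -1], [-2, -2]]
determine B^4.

B^2 = [[3, 3], [6, 6]]
B^3 = [[-9, -9], [-18, -18]]
B^4 = [[27, 27], [54, 54]]

[[27, 27], [54, 54]]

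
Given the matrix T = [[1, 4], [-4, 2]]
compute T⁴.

[[81, -324], [324, 0]]

T² = [[-15, 12], [-12, -12]]
T³ = [[-63, -36], [36, -72]]
T⁴ = [[81, -324], [324, 0]]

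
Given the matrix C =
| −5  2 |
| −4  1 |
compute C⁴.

[[161, −80], [160, −79]]

tr C = −4 and det C = 3, so the characteristic polynomial is λ² − (−4)λ + (3) with roots −3 and −1.
Eigenvectors give P = [[1, −1], [1, −2]] with P⁻¹ = [[2, −1], [1, −1]], and C = P·diag(−3, −1)·P⁻¹.
Then C⁴ = P·diag(81, 1)·P⁻¹ = [[81, −1], [81, −2]] · [[2, −1], [1, −1]] = [[161, −80], [160, −79]].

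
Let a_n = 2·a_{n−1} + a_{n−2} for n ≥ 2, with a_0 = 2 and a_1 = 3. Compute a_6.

With companion matrix B = [[2, 1], [1, 0]], [a_n, a_{n−1}]ᵀ = B·[a_{n−1}, a_{n−2}]ᵀ, so [a_6, a_5]ᵀ = B⁵·[a_1, a_0]ᵀ.
B⁵ = [[70, 29], [29, 12]], giving [a_6, a_5]ᵀ = [[268], [111]].

268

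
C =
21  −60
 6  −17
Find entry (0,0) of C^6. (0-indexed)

7281

tr C = 4 and det C = 3, so the characteristic polynomial is λ² − (4)λ + (3) with roots 3 and 1.
Eigenvectors give P = [[10, 3], [3, 1]] with P⁻¹ = [[1, −3], [−3, 10]], and C = P·diag(3, 1)·P⁻¹.
Then C^6 = P·diag(729, 1)·P⁻¹ = [[7290, 3], [2187, 1]] · [[1, −3], [−3, 10]] = [[7281, −21840], [2184, −6551]].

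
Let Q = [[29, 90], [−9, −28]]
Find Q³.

tr Q = 1 and det Q = −2, so the characteristic polynomial is λ² − (1)λ + (−2) with roots −1 and 2.
Eigenvectors give P = [[−3, 10], [1, −3]] with P⁻¹ = [[3, 10], [1, 3]], and Q = P·diag(−1, 2)·P⁻¹.
Then Q³ = P·diag(−1, 8)·P⁻¹ = [[3, 80], [−1, −24]] · [[3, 10], [1, 3]] = [[89, 270], [−27, −82]].

[[89, 270], [−27, −82]]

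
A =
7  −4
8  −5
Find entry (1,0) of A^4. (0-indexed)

160

tr A = 2 and det A = −3, so the characteristic polynomial is λ² − (2)λ + (−3) with roots 3 and −1.
Eigenvectors give P = [[1, −1], [1, −2]] with P⁻¹ = [[2, −1], [1, −1]], and A = P·diag(3, −1)·P⁻¹.
Then A^4 = P·diag(81, 1)·P⁻¹ = [[81, −1], [81, −2]] · [[2, −1], [1, −1]] = [[161, −80], [160, −79]].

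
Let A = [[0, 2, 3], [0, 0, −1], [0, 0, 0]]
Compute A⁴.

[[0, 0, 0], [0, 0, 0], [0, 0, 0]]

A is strictly triangular, hence nilpotent: A³ = 0, so A⁴ = 0.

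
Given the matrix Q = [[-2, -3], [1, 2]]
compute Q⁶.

[[1, 0], [0, 1]]

Q² = I (check: tr Q = 0 and det Q = -1), so Q⁶ = I since 6 is even.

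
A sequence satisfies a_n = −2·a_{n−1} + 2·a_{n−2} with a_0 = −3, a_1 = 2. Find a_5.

With companion matrix C = [[−2, 2], [1, 0]], [a_n, a_{n−1}]ᵀ = C·[a_{n−1}, a_{n−2}]ᵀ, so [a_5, a_4]ᵀ = C^4·[a_1, a_0]ᵀ.
C^4 = [[44, −32], [−16, 12]], giving [a_5, a_4]ᵀ = [[184], [−68]].

184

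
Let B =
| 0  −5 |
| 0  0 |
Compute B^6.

[[0, 0], [0, 0]]

B is strictly triangular, hence nilpotent: B^2 = 0, so B^6 = 0.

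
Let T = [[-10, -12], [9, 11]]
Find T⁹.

tr T = 1 and det T = -2, so the characteristic polynomial is λ² − (1)λ + (-2) with roots 2 and -1.
Eigenvectors give P = [[1, -4], [-1, 3]] with P⁻¹ = [[-3, -4], [-1, -1]], and T = P·diag(2, -1)·P⁻¹.
Then T⁹ = P·diag(512, -1)·P⁻¹ = [[512, 4], [-512, -3]] · [[-3, -4], [-1, -1]] = [[-1540, -2052], [1539, 2051]].

[[-1540, -2052], [1539, 2051]]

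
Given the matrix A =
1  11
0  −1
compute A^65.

[[1, 11], [0, −1]]

A² = I (check: tr A = 0 and det A = −1), so A^65 = A since 65 is odd.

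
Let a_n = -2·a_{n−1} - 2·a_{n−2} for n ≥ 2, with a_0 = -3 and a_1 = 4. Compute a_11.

With companion matrix B = [[-2, -2], [1, 0]], [a_n, a_{n−1}]ᵀ = B·[a_{n−1}, a_{n−2}]ᵀ, so [a_11, a_10]ᵀ = B^10·[a_1, a_0]ᵀ.
B^10 = [[32, 64], [-32, -32]], giving [a_11, a_10]ᵀ = [[-64], [-32]].

-64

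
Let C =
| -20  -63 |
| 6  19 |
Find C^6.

[[442, 1323], [-126, -377]]

tr C = -1 and det C = -2, so the characteristic polynomial is λ² − (-1)λ + (-2) with roots 1 and -2.
Eigenvectors give P = [[-3, 7], [1, -2]] with P⁻¹ = [[2, 7], [1, 3]], and C = P·diag(1, -2)·P⁻¹.
Then C^6 = P·diag(1, 64)·P⁻¹ = [[-3, 448], [1, -128]] · [[2, 7], [1, 3]] = [[442, 1323], [-126, -377]].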